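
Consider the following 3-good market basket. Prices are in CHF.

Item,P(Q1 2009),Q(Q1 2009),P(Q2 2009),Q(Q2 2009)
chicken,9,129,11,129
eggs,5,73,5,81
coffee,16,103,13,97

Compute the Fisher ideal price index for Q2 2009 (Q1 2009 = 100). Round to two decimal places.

98.67

Laspeyres component (base-period weights):
ΣP(Q2 2009)Q(Q1 2009) = 11×129 + 5×73 + 13×103 = 1419 + 365 + 1339 = 3123
ΣP(Q1 2009)Q(Q1 2009) = 9×129 + 5×73 + 16×103 = 1161 + 365 + 1648 = 3174
L = 3123 / 3174 × 100 = 98.3932
Paasche component (current-period weights):
ΣP(Q2 2009)Q(Q2 2009) = 11×129 + 5×81 + 13×97 = 1419 + 405 + 1261 = 3085
ΣP(Q1 2009)Q(Q2 2009) = 9×129 + 5×81 + 16×97 = 1161 + 405 + 1552 = 3118
P = 3085 / 3118 × 100 = 98.9416
Fisher = √(L × P) = √(98.3932 × 98.9416) = 98.6670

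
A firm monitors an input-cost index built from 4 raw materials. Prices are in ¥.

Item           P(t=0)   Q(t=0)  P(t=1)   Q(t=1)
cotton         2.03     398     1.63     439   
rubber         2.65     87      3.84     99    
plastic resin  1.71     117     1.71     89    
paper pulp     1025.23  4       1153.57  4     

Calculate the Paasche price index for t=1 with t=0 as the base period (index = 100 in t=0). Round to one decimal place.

Paasche price index uses current-period quantities as weights.
ΣP(t=1)·Q(t=1) = 1.63×439 + 3.84×99 + 1.71×89 + 1153.57×4 = 715.57 + 380.16 + 152.19 + 4614.28 = 5862.2
ΣP(t=0)·Q(t=1) = 2.03×439 + 2.65×99 + 1.71×89 + 1025.23×4 = 891.17 + 262.35 + 152.19 + 4100.92 = 5406.63
Index = 5862.2 / 5406.63 × 100 = 108.4261

108.4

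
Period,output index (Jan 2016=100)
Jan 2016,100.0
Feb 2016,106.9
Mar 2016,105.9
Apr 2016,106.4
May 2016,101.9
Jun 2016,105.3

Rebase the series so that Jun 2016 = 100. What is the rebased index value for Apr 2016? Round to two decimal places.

101.04

Rebased(Apr 2016) = 106.4 / 105.3 × 100 = 101.0446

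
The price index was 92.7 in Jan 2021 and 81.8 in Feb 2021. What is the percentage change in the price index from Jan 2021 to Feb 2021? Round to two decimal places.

-11.76%

Change = (81.8 − 92.7) / 92.7 × 100
       = -10.9 / 92.7 × 100 = -11.7584%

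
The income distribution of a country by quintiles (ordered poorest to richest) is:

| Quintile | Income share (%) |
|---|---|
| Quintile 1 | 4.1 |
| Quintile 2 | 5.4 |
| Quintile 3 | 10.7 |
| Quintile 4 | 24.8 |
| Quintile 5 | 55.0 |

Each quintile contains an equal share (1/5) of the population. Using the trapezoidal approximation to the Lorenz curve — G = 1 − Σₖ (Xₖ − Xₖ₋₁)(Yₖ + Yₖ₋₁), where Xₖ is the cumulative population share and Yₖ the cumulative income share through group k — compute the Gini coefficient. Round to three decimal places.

0.485

Cumulative income shares Yₖ: 0.0410, 0.0950, 0.2020, 0.4500, 1.0000
Σ (Xₖ−Xₖ₋₁)(Yₖ+Yₖ₋₁) = (1/5)(0.0410+0.0000) + (1/5)(0.0950+0.0410) + (1/5)(0.2020+0.0950) + (1/5)(0.4500+0.2020) + (1/5)(1.0000+0.4500)
  = 0.0082 + 0.0272 + 0.0594 + 0.1304 + 0.2900 = 0.5152
G = 1 − 0.5152 = 0.4848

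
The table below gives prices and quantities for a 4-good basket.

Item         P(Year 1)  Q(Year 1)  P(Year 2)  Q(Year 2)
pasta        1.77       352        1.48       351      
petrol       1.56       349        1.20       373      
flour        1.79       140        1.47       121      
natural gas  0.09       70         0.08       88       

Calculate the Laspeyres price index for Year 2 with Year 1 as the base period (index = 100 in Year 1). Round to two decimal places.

80.82

Laspeyres price index uses base-period quantities as weights.
ΣP(Year 2)·Q(Year 1) = 1.48×352 + 1.20×349 + 1.47×140 + 0.08×70 = 520.96 + 418.8 + 205.8 + 5.6 = 1151.16
ΣP(Year 1)·Q(Year 1) = 1.77×352 + 1.56×349 + 1.79×140 + 0.09×70 = 623.04 + 544.44 + 250.6 + 6.3 = 1424.38
Index = 1151.16 / 1424.38 × 100 = 80.8183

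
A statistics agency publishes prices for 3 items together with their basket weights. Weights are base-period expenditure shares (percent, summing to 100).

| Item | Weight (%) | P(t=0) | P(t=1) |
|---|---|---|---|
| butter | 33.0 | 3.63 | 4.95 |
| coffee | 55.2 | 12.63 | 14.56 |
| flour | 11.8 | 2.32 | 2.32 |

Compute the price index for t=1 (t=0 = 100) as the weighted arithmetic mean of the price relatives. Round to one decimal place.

120.4

butter: 33.0 × (4.95/3.63) = 33.0 × 1.363636 = 45.0000
coffee: 55.2 × (14.56/12.63) = 55.2 × 1.152811 = 63.6352
flour: 11.8 × (2.32/2.32) = 11.8 × 1.000000 = 11.8000
Index = Σ wᵢ·(p₁ᵢ/p₀ᵢ) = 45.0000 + 63.6352 + 11.8000 = 120.4352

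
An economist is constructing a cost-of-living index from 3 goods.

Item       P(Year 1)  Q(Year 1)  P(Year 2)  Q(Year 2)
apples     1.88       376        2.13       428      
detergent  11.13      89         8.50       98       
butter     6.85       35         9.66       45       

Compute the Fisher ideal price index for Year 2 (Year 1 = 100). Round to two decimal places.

Laspeyres component (base-period weights):
ΣP(Year 2)Q(Year 1) = 2.13×376 + 8.50×89 + 9.66×35 = 800.88 + 756.5 + 338.1 = 1895.48
ΣP(Year 1)Q(Year 1) = 1.88×376 + 11.13×89 + 6.85×35 = 706.88 + 990.57 + 239.75 = 1937.2
L = 1895.48 / 1937.2 × 100 = 97.8464
Paasche component (current-period weights):
ΣP(Year 2)Q(Year 2) = 2.13×428 + 8.50×98 + 9.66×45 = 911.64 + 833 + 434.7 = 2179.34
ΣP(Year 1)Q(Year 2) = 1.88×428 + 11.13×98 + 6.85×45 = 804.64 + 1090.74 + 308.25 = 2203.63
P = 2179.34 / 2203.63 × 100 = 98.8977
Fisher = √(L × P) = √(97.8464 × 98.8977) = 98.3706

98.37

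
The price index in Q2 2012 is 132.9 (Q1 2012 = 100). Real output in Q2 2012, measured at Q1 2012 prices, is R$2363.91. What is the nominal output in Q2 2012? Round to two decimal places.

3141.64

Nominal = Real × (Index/100) = 2363.91 × (132.9/100)
        = 2363.91 × 1.329 = 3141.6364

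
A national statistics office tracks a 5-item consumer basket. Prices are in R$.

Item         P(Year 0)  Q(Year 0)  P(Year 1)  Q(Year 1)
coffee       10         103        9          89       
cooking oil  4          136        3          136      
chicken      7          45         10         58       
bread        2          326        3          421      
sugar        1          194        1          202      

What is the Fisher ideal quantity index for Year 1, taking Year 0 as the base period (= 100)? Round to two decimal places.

Laspeyres component (base-period weights):
ΣP(Year 0)Q(Year 1) = 10×89 + 4×136 + 7×58 + 2×421 + 1×202 = 890 + 544 + 406 + 842 + 202 = 2884
ΣP(Year 0)Q(Year 0) = 10×103 + 4×136 + 7×45 + 2×326 + 1×194 = 1030 + 544 + 315 + 652 + 194 = 2735
L = 2884 / 2735 × 100 = 105.4479
Paasche component (current-period weights):
ΣP(Year 1)Q(Year 1) = 9×89 + 3×136 + 10×58 + 3×421 + 1×202 = 801 + 408 + 580 + 1263 + 202 = 3254
ΣP(Year 1)Q(Year 0) = 9×103 + 3×136 + 10×45 + 3×326 + 1×194 = 927 + 408 + 450 + 978 + 194 = 2957
P = 3254 / 2957 × 100 = 110.0440
Fisher = √(L × P) = √(105.4479 × 110.0440) = 107.7214

107.72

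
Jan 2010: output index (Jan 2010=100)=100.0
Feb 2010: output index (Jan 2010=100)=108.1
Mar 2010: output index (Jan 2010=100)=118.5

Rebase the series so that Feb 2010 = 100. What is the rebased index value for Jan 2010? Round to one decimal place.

92.5

Rebased(Jan 2010) = 100.0 / 108.1 × 100 = 92.5069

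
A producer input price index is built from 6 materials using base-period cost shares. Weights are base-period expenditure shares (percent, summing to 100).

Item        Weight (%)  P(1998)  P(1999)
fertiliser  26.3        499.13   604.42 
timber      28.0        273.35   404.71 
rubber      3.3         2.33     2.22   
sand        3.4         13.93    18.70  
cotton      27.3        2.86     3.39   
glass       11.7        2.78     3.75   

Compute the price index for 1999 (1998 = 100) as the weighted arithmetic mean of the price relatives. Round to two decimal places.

fertiliser: 26.3 × (604.42/499.13) = 26.3 × 1.210947 = 31.8479
timber: 28.0 × (404.71/273.35) = 28.0 × 1.480556 = 41.4556
rubber: 3.3 × (2.22/2.33) = 3.3 × 0.952790 = 3.1442
sand: 3.4 × (18.70/13.93) = 3.4 × 1.342426 = 4.5642
cotton: 27.3 × (3.39/2.86) = 27.3 × 1.185315 = 32.3591
glass: 11.7 × (3.75/2.78) = 11.7 × 1.348921 = 15.7824
Index = Σ wᵢ·(p₁ᵢ/p₀ᵢ) = 31.8479 + 41.4556 + 3.1442 + 4.5642 + 32.3591 + 15.7824 = 129.1534

129.15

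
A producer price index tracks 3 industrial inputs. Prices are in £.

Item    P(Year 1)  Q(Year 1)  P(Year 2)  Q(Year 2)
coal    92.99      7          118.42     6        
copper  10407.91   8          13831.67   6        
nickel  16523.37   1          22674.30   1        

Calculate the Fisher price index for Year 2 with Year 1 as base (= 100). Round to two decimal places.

133.66

Laspeyres component (base-period weights):
ΣP(Year 2)Q(Year 1) = 118.42×7 + 13831.67×8 + 22674.30×1 = 828.94 + 110653.36 + 22674.3 = 134156.6
ΣP(Year 1)Q(Year 1) = 92.99×7 + 10407.91×8 + 16523.37×1 = 650.93 + 83263.28 + 16523.37 = 100437.58
L = 134156.6 / 100437.58 × 100 = 133.5721
Paasche component (current-period weights):
ΣP(Year 2)Q(Year 2) = 118.42×6 + 13831.67×6 + 22674.30×1 = 710.52 + 82990.02 + 22674.3 = 106374.84
ΣP(Year 1)Q(Year 2) = 92.99×6 + 10407.91×6 + 16523.37×1 = 557.94 + 62447.46 + 16523.37 = 79528.77
P = 106374.84 / 79528.77 × 100 = 133.7564
Fisher = √(L × P) = √(133.5721 × 133.7564) = 133.6642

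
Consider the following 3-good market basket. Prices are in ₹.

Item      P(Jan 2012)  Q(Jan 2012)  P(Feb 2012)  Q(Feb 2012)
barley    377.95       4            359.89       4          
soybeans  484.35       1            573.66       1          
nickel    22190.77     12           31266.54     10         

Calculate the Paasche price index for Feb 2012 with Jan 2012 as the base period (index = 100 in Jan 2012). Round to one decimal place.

140.5

Paasche price index uses current-period quantities as weights.
ΣP(Feb 2012)·Q(Feb 2012) = 359.89×4 + 573.66×1 + 31266.54×10 = 1439.56 + 573.66 + 312665.4 = 314678.62
ΣP(Jan 2012)·Q(Feb 2012) = 377.95×4 + 484.35×1 + 22190.77×10 = 1511.8 + 484.35 + 221907.7 = 223903.85
Index = 314678.62 / 223903.85 × 100 = 140.5419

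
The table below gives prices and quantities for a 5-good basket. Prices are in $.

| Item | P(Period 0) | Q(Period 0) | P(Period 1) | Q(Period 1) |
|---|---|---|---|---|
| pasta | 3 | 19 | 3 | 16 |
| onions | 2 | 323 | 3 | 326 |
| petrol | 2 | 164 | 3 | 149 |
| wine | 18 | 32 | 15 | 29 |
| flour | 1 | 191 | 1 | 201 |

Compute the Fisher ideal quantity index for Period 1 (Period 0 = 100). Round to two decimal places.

96.03

Laspeyres component (base-period weights):
ΣP(Period 0)Q(Period 1) = 3×16 + 2×326 + 2×149 + 18×29 + 1×201 = 48 + 652 + 298 + 522 + 201 = 1721
ΣP(Period 0)Q(Period 0) = 3×19 + 2×323 + 2×164 + 18×32 + 1×191 = 57 + 646 + 328 + 576 + 191 = 1798
L = 1721 / 1798 × 100 = 95.7175
Paasche component (current-period weights):
ΣP(Period 1)Q(Period 1) = 3×16 + 3×326 + 3×149 + 15×29 + 1×201 = 48 + 978 + 447 + 435 + 201 = 2109
ΣP(Period 1)Q(Period 0) = 3×19 + 3×323 + 3×164 + 15×32 + 1×191 = 57 + 969 + 492 + 480 + 191 = 2189
P = 2109 / 2189 × 100 = 96.3454
Fisher = √(L × P) = √(95.7175 × 96.3454) = 96.0309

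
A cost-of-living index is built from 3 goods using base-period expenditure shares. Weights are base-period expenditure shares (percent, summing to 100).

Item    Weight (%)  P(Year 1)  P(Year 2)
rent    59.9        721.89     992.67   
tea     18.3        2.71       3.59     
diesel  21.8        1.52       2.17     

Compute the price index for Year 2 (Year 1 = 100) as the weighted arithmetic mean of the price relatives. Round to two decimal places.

rent: 59.9 × (992.67/721.89) = 59.9 × 1.375099 = 82.3684
tea: 18.3 × (3.59/2.71) = 18.3 × 1.324723 = 24.2424
diesel: 21.8 × (2.17/1.52) = 21.8 × 1.427632 = 31.1224
Index = Σ wᵢ·(p₁ᵢ/p₀ᵢ) = 82.3684 + 24.2424 + 31.1224 = 137.7332

137.73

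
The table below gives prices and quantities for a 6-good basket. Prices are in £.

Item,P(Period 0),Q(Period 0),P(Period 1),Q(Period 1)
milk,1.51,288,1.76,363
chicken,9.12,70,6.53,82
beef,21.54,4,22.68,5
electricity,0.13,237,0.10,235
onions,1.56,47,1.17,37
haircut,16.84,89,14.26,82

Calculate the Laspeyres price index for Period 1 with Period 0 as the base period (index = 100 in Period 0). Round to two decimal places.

Laspeyres price index uses base-period quantities as weights.
ΣP(Period 1)·Q(Period 0) = 1.76×288 + 6.53×70 + 22.68×4 + 0.10×237 + 1.17×47 + 14.26×89 = 506.88 + 457.1 + 90.72 + 23.7 + 54.99 + 1269.14 = 2402.53
ΣP(Period 0)·Q(Period 0) = 1.51×288 + 9.12×70 + 21.54×4 + 0.13×237 + 1.56×47 + 16.84×89 = 434.88 + 638.4 + 86.16 + 30.81 + 73.32 + 1498.76 = 2762.33
Index = 2402.53 / 2762.33 × 100 = 86.9748

86.97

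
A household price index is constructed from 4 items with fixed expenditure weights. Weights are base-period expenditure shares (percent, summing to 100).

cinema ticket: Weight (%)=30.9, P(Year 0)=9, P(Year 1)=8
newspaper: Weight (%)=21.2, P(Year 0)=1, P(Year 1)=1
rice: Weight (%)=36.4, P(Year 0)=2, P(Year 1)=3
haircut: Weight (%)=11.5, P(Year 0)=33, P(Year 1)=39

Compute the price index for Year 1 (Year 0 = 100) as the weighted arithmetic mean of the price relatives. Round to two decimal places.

cinema ticket: 30.9 × (8/9) = 30.9 × 0.888889 = 27.4667
newspaper: 21.2 × (1/1) = 21.2 × 1.000000 = 21.2000
rice: 36.4 × (3/2) = 36.4 × 1.500000 = 54.6000
haircut: 11.5 × (39/33) = 11.5 × 1.181818 = 13.5909
Index = Σ wᵢ·(p₁ᵢ/p₀ᵢ) = 27.4667 + 21.2000 + 54.6000 + 13.5909 = 116.8576

116.86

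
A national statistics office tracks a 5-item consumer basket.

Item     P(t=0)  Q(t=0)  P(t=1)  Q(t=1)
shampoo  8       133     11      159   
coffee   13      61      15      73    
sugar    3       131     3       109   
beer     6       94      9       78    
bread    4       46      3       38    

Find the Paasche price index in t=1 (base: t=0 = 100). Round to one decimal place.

Paasche price index uses current-period quantities as weights.
ΣP(t=1)·Q(t=1) = 11×159 + 15×73 + 3×109 + 9×78 + 3×38 = 1749 + 1095 + 327 + 702 + 114 = 3987
ΣP(t=0)·Q(t=1) = 8×159 + 13×73 + 3×109 + 6×78 + 4×38 = 1272 + 949 + 327 + 468 + 152 = 3168
Index = 3987 / 3168 × 100 = 125.8523

125.9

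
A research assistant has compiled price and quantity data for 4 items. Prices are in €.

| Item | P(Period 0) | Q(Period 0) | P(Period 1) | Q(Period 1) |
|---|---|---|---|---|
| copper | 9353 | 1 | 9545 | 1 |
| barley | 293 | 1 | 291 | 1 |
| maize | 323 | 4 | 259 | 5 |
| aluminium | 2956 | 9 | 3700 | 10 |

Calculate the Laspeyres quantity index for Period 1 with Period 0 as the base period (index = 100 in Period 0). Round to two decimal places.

108.73

Laspeyres quantity index uses base-period prices as weights.
ΣP(Period 0)·Q(Period 1) = 9353×1 + 293×1 + 323×5 + 2956×10 = 9353 + 293 + 1615 + 29560 = 40821
ΣP(Period 0)·Q(Period 0) = 9353×1 + 293×1 + 323×4 + 2956×9 = 9353 + 293 + 1292 + 26604 = 37542
Index = 40821 / 37542 × 100 = 108.7342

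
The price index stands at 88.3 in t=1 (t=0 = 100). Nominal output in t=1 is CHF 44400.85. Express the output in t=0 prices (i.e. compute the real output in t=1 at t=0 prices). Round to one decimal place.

50284.1

Real = Nominal ÷ (Index/100) = 44400.85 ÷ (88.3/100)
     = 44400.85 ÷ 0.883 = 50284.0883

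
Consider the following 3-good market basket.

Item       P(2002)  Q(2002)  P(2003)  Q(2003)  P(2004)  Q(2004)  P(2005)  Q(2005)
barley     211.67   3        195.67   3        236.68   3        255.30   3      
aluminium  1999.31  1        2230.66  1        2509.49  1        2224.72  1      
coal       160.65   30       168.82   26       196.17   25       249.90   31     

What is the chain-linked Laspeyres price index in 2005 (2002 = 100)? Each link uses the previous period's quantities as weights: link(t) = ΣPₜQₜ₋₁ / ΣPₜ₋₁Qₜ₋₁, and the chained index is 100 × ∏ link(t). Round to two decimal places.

138.82

Link 2002→2003:
ΣP(2003)Q(2002) = 195.67×3 + 2230.66×1 + 168.82×30 = 587.01 + 2230.66 + 5064.6 = 7882.27
ΣP(2002)Q(2002) = 211.67×3 + 1999.31×1 + 160.65×30 = 635.01 + 1999.31 + 4819.5 = 7453.82
link = 7882.27/7453.82 = 1.057481
Link 2003→2004:
ΣP(2004)Q(2003) = 236.68×3 + 2509.49×1 + 196.17×26 = 710.04 + 2509.49 + 5100.42 = 8319.95
ΣP(2003)Q(2003) = 195.67×3 + 2230.66×1 + 168.82×26 = 587.01 + 2230.66 + 4389.32 = 7206.99
link = 8319.95/7206.99 = 1.154428
Link 2004→2005:
ΣP(2005)Q(2004) = 255.30×3 + 2224.72×1 + 249.90×25 = 765.9 + 2224.72 + 6247.5 = 9238.12
ΣP(2004)Q(2004) = 236.68×3 + 2509.49×1 + 196.17×25 = 710.04 + 2509.49 + 4904.25 = 8123.78
link = 9238.12/8123.78 = 1.137170
Chained index = 100 × 1.057481 × 1.154428 × 1.137170 = 138.8240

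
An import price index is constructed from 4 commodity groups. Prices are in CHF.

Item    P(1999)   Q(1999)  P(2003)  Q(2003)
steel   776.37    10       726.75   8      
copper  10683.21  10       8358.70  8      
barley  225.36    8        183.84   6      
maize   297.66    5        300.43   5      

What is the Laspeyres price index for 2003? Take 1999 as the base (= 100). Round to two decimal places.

79.59

Laspeyres price index uses base-period quantities as weights.
ΣP(2003)·Q(1999) = 726.75×10 + 8358.70×10 + 183.84×8 + 300.43×5 = 7267.5 + 83587 + 1470.72 + 1502.15 = 93827.37
ΣP(1999)·Q(1999) = 776.37×10 + 10683.21×10 + 225.36×8 + 297.66×5 = 7763.7 + 106832.1 + 1802.88 + 1488.3 = 117886.98
Index = 93827.37 / 117886.98 × 100 = 79.5910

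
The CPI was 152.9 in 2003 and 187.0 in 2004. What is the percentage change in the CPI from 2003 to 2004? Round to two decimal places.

Change = (187.0 − 152.9) / 152.9 × 100
       = 34.1 / 152.9 × 100 = 22.3022%

22.30%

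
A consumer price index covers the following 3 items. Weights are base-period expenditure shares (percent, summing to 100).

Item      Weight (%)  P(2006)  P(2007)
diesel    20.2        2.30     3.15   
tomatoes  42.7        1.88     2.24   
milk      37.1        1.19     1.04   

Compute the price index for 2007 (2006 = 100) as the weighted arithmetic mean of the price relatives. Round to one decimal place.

111.0

diesel: 20.2 × (3.15/2.30) = 20.2 × 1.369565 = 27.6652
tomatoes: 42.7 × (2.24/1.88) = 42.7 × 1.191489 = 50.8766
milk: 37.1 × (1.04/1.19) = 37.1 × 0.873950 = 32.4235
Index = Σ wᵢ·(p₁ᵢ/p₀ᵢ) = 27.6652 + 50.8766 + 32.4235 = 110.9653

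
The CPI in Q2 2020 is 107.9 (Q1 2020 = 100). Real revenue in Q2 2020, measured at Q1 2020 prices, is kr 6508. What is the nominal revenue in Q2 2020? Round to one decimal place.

Nominal = Real × (Index/100) = 6508 × (107.9/100)
        = 6508 × 1.079 = 7022.1320

7022.1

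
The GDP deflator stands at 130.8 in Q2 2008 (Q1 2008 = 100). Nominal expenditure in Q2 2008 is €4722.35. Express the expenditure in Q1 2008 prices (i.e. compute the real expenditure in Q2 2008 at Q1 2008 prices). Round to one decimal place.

3610.4

Real = Nominal ÷ (Index/100) = 4722.35 ÷ (130.8/100)
     = 4722.35 ÷ 1.308 = 3610.3593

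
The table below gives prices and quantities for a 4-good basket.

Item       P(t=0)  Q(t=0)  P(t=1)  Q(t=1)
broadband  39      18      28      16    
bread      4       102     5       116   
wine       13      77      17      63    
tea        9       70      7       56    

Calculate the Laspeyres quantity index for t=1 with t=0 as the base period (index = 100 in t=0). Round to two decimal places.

87.96

Laspeyres quantity index uses base-period prices as weights.
ΣP(t=0)·Q(t=1) = 39×16 + 4×116 + 13×63 + 9×56 = 624 + 464 + 819 + 504 = 2411
ΣP(t=0)·Q(t=0) = 39×18 + 4×102 + 13×77 + 9×70 = 702 + 408 + 1001 + 630 = 2741
Index = 2411 / 2741 × 100 = 87.9606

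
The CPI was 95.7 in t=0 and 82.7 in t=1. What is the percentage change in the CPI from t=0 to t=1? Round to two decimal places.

-13.58%

Change = (82.7 − 95.7) / 95.7 × 100
       = -13.0 / 95.7 × 100 = -13.5841%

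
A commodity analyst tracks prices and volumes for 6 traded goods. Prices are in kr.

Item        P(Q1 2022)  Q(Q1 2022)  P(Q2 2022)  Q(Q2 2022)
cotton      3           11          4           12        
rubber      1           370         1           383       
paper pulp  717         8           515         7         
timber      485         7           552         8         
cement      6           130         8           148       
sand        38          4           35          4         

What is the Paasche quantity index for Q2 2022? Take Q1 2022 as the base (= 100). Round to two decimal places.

Paasche quantity index uses current-period prices as weights.
ΣP(Q2 2022)·Q(Q2 2022) = 4×12 + 1×383 + 515×7 + 552×8 + 8×148 + 35×4 = 48 + 383 + 3605 + 4416 + 1184 + 140 = 9776
ΣP(Q2 2022)·Q(Q1 2022) = 4×11 + 1×370 + 515×8 + 552×7 + 8×130 + 35×4 = 44 + 370 + 4120 + 3864 + 1040 + 140 = 9578
Index = 9776 / 9578 × 100 = 102.0672

102.07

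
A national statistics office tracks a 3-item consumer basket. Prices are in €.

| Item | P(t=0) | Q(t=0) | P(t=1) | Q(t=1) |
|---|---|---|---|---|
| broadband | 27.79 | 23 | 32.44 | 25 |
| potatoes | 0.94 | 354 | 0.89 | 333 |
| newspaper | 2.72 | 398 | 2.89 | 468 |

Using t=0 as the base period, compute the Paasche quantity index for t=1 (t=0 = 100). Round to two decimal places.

111.24

Paasche quantity index uses current-period prices as weights.
ΣP(t=1)·Q(t=1) = 32.44×25 + 0.89×333 + 2.89×468 = 811 + 296.37 + 1352.52 = 2459.89
ΣP(t=1)·Q(t=0) = 32.44×23 + 0.89×354 + 2.89×398 = 746.12 + 315.06 + 1150.22 = 2211.4
Index = 2459.89 / 2211.4 × 100 = 111.2368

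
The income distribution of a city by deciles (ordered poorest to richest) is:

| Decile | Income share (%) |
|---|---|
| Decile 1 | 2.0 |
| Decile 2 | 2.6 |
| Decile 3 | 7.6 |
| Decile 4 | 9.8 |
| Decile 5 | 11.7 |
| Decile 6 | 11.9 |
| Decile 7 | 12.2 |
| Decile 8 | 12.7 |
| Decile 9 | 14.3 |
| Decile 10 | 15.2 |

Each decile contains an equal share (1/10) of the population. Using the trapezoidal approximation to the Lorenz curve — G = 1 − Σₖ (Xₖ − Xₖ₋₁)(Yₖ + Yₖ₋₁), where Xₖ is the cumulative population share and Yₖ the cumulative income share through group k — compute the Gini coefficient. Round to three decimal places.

0.234

Cumulative income shares Yₖ: 0.0200, 0.0460, 0.1220, 0.2200, 0.3370, 0.4560, 0.5780, 0.7050, 0.8480, 1.0000
Σ (Xₖ−Xₖ₋₁)(Yₖ+Yₖ₋₁) = (1/10)(0.0200+0.0000) + (1/10)(0.0460+0.0200) + (1/10)(0.1220+0.0460) + (1/10)(0.2200+0.1220) + (1/10)(0.3370+0.2200) + (1/10)(0.4560+0.3370) + (1/10)(0.5780+0.4560) + (1/10)(0.7050+0.5780) + (1/10)(0.8480+0.7050) + (1/10)(1.0000+0.8480)
  = 0.0020 + 0.0066 + 0.0168 + 0.0342 + 0.0557 + 0.0793 + 0.1034 + 0.1283 + 0.1553 + 0.1848 = 0.7664
G = 1 − 0.7664 = 0.2336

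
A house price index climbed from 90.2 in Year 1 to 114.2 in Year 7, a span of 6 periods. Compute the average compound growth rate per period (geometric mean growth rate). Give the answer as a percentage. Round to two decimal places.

4.01%

Growth factor = (114.2/90.2)^(1/6) = (1.266075)^(1/6) = 1.040104
Growth rate = 1.040104 − 1 = 0.040104 = 4.0104%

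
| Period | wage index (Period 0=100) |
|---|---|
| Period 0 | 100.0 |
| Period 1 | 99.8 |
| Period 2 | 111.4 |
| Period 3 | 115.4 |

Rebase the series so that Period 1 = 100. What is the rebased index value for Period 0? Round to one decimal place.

Rebased(Period 0) = 100.0 / 99.8 × 100 = 100.2004

100.2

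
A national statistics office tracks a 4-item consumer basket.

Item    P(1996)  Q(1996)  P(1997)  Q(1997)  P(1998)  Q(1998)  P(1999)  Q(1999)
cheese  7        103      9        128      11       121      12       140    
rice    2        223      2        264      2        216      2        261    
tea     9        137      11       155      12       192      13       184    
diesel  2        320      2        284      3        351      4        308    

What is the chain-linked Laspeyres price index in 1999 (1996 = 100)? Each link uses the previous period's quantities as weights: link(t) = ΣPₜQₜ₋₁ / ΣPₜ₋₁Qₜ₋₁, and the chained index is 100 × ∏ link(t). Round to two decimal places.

153.80

Link 1996→1997:
ΣP(1997)Q(1996) = 9×103 + 2×223 + 11×137 + 2×320 = 927 + 446 + 1507 + 640 = 3520
ΣP(1996)Q(1996) = 7×103 + 2×223 + 9×137 + 2×320 = 721 + 446 + 1233 + 640 = 3040
link = 3520/3040 = 1.157895
Link 1997→1998:
ΣP(1998)Q(1997) = 11×128 + 2×264 + 12×155 + 3×284 = 1408 + 528 + 1860 + 852 = 4648
ΣP(1997)Q(1997) = 9×128 + 2×264 + 11×155 + 2×284 = 1152 + 528 + 1705 + 568 = 3953
link = 4648/3953 = 1.175816
Link 1998→1999:
ΣP(1999)Q(1998) = 12×121 + 2×216 + 13×192 + 4×351 = 1452 + 432 + 2496 + 1404 = 5784
ΣP(1998)Q(1998) = 11×121 + 2×216 + 12×192 + 3×351 = 1331 + 432 + 2304 + 1053 = 5120
link = 5784/5120 = 1.129687
Chained index = 100 × 1.157895 × 1.175816 × 1.129687 = 153.8037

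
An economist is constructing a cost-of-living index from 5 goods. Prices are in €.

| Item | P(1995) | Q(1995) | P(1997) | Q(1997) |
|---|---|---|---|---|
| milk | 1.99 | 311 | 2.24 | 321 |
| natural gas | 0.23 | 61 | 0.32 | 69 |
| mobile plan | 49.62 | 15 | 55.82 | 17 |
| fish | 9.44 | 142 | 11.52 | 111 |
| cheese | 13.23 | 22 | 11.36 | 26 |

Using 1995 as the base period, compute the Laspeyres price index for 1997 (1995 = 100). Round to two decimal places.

114.31

Laspeyres price index uses base-period quantities as weights.
ΣP(1997)·Q(1995) = 2.24×311 + 0.32×61 + 55.82×15 + 11.52×142 + 11.36×22 = 696.64 + 19.52 + 837.3 + 1635.84 + 249.92 = 3439.22
ΣP(1995)·Q(1995) = 1.99×311 + 0.23×61 + 49.62×15 + 9.44×142 + 13.23×22 = 618.89 + 14.03 + 744.3 + 1340.48 + 291.06 = 3008.76
Index = 3439.22 / 3008.76 × 100 = 114.3069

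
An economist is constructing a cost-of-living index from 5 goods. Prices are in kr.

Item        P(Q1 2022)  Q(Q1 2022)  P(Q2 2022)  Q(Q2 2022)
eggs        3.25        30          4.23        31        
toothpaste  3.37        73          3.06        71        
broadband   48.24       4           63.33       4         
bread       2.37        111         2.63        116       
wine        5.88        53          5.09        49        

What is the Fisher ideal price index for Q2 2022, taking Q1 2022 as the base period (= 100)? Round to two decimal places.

105.18

Laspeyres component (base-period weights):
ΣP(Q2 2022)Q(Q1 2022) = 4.23×30 + 3.06×73 + 63.33×4 + 2.63×111 + 5.09×53 = 126.9 + 223.38 + 253.32 + 291.93 + 269.77 = 1165.3
ΣP(Q1 2022)Q(Q1 2022) = 3.25×30 + 3.37×73 + 48.24×4 + 2.37×111 + 5.88×53 = 97.5 + 246.01 + 192.96 + 263.07 + 311.64 = 1111.18
L = 1165.3 / 1111.18 × 100 = 104.8705
Paasche component (current-period weights):
ΣP(Q2 2022)Q(Q2 2022) = 4.23×31 + 3.06×71 + 63.33×4 + 2.63×116 + 5.09×49 = 131.13 + 217.26 + 253.32 + 305.08 + 249.41 = 1156.2
ΣP(Q1 2022)Q(Q2 2022) = 3.25×31 + 3.37×71 + 48.24×4 + 2.37×116 + 5.88×49 = 100.75 + 239.27 + 192.96 + 274.92 + 288.12 = 1096.02
P = 1156.2 / 1096.02 × 100 = 105.4908
Fisher = √(L × P) = √(104.8705 × 105.4908) = 105.1802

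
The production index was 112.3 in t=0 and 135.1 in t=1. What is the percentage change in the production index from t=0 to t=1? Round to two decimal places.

20.30%

Change = (135.1 − 112.3) / 112.3 × 100
       = 22.8 / 112.3 × 100 = 20.3028%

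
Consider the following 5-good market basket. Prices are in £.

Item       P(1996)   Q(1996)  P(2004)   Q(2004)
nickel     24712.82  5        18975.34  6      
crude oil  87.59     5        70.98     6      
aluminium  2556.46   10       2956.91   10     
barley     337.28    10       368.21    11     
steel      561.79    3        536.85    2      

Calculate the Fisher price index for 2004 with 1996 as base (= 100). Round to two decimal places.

83.63

Laspeyres component (base-period weights):
ΣP(2004)Q(1996) = 18975.34×5 + 70.98×5 + 2956.91×10 + 368.21×10 + 536.85×3 = 94876.7 + 354.9 + 29569.1 + 3682.1 + 1610.55 = 130093.35
ΣP(1996)Q(1996) = 24712.82×5 + 87.59×5 + 2556.46×10 + 337.28×10 + 561.79×3 = 123564.1 + 437.95 + 25564.6 + 3372.8 + 1685.37 = 154624.82
L = 130093.35 / 154624.82 × 100 = 84.1348
Paasche component (current-period weights):
ΣP(2004)Q(2004) = 18975.34×6 + 70.98×6 + 2956.91×10 + 368.21×11 + 536.85×2 = 113852.04 + 425.88 + 29569.1 + 4050.31 + 1073.7 = 148971.03
ΣP(1996)Q(2004) = 24712.82×6 + 87.59×6 + 2556.46×10 + 337.28×11 + 561.79×2 = 148276.92 + 525.54 + 25564.6 + 3710.08 + 1123.58 = 179200.72
P = 148971.03 / 179200.72 × 100 = 83.1308
Fisher = √(L × P) = √(84.1348 × 83.1308) = 83.6313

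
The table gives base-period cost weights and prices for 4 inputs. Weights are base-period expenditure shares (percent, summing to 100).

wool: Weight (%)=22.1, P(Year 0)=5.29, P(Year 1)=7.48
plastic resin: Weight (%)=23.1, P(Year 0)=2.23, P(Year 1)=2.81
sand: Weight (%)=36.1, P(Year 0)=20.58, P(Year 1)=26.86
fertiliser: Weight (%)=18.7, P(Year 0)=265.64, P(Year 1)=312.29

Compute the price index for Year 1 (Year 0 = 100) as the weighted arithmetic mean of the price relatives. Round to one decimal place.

129.5

wool: 22.1 × (7.48/5.29) = 22.1 × 1.413989 = 31.2491
plastic resin: 23.1 × (2.81/2.23) = 23.1 × 1.260090 = 29.1081
sand: 36.1 × (26.86/20.58) = 36.1 × 1.305151 = 47.1159
fertiliser: 18.7 × (312.29/265.64) = 18.7 × 1.175614 = 21.9840
Index = Σ wᵢ·(p₁ᵢ/p₀ᵢ) = 31.2491 + 29.1081 + 47.1159 + 21.9840 = 129.4571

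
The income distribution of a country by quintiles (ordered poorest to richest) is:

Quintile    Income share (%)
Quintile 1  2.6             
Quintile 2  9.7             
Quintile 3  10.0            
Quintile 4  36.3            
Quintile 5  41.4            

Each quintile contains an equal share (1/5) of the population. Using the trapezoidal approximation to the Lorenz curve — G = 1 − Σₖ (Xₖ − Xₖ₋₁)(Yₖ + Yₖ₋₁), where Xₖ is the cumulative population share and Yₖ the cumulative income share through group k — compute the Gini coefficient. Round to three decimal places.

Cumulative income shares Yₖ: 0.0260, 0.1230, 0.2230, 0.5860, 1.0000
Σ (Xₖ−Xₖ₋₁)(Yₖ+Yₖ₋₁) = (1/5)(0.0260+0.0000) + (1/5)(0.1230+0.0260) + (1/5)(0.2230+0.1230) + (1/5)(0.5860+0.2230) + (1/5)(1.0000+0.5860)
  = 0.0052 + 0.0298 + 0.0692 + 0.1618 + 0.3172 = 0.5832
G = 1 − 0.5832 = 0.4168

0.417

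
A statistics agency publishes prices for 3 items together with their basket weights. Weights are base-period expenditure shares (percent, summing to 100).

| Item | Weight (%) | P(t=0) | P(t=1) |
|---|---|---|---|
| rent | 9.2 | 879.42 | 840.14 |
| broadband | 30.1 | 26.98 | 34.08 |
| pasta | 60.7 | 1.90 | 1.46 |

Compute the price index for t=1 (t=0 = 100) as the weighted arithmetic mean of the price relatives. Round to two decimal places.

rent: 9.2 × (840.14/879.42) = 9.2 × 0.955334 = 8.7891
broadband: 30.1 × (34.08/26.98) = 30.1 × 1.263158 = 38.0211
pasta: 60.7 × (1.46/1.90) = 60.7 × 0.768421 = 46.6432
Index = Σ wᵢ·(p₁ᵢ/p₀ᵢ) = 8.7891 + 38.0211 + 46.6432 = 93.4533

93.45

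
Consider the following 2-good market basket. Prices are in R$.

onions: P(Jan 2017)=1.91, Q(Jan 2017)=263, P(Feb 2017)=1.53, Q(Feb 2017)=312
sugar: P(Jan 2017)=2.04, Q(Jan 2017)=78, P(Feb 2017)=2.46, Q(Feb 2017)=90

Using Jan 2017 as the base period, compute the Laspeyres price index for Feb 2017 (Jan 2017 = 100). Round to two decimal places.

Laspeyres price index uses base-period quantities as weights.
ΣP(Feb 2017)·Q(Jan 2017) = 1.53×263 + 2.46×78 = 402.39 + 191.88 = 594.27
ΣP(Jan 2017)·Q(Jan 2017) = 1.91×263 + 2.04×78 = 502.33 + 159.12 = 661.45
Index = 594.27 / 661.45 × 100 = 89.8435

89.84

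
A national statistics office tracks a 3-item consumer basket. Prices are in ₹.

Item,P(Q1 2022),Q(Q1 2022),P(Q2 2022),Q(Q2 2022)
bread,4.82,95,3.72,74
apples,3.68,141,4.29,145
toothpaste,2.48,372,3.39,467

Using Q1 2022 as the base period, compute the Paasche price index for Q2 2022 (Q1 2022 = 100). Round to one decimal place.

Paasche price index uses current-period quantities as weights.
ΣP(Q2 2022)·Q(Q2 2022) = 3.72×74 + 4.29×145 + 3.39×467 = 275.28 + 622.05 + 1583.13 = 2480.46
ΣP(Q1 2022)·Q(Q2 2022) = 4.82×74 + 3.68×145 + 2.48×467 = 356.68 + 533.6 + 1158.16 = 2048.44
Index = 2480.46 / 2048.44 × 100 = 121.0902

121.1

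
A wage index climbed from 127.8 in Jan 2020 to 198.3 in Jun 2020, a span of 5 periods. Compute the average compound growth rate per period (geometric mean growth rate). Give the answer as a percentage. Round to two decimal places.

9.18%

Growth factor = (198.3/127.8)^(1/5) = (1.551643)^(1/5) = 1.091838
Growth rate = 1.091838 − 1 = 0.091838 = 9.1838%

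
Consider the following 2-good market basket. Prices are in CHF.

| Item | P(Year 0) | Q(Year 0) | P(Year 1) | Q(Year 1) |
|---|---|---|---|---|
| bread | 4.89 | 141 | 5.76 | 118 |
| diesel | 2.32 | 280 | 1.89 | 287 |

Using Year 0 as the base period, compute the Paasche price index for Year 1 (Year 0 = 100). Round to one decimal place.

98.3

Paasche price index uses current-period quantities as weights.
ΣP(Year 1)·Q(Year 1) = 5.76×118 + 1.89×287 = 679.68 + 542.43 = 1222.11
ΣP(Year 0)·Q(Year 1) = 4.89×118 + 2.32×287 = 577.02 + 665.84 = 1242.86
Index = 1222.11 / 1242.86 × 100 = 98.3305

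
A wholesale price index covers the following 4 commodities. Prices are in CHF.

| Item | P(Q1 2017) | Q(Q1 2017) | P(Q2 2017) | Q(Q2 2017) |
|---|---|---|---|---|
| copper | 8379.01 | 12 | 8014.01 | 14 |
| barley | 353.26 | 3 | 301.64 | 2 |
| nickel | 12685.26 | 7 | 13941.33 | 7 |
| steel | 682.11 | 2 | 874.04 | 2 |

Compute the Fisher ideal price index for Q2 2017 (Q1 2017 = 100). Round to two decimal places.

102.16

Laspeyres component (base-period weights):
ΣP(Q2 2017)Q(Q1 2017) = 8014.01×12 + 301.64×3 + 13941.33×7 + 874.04×2 = 96168.12 + 904.92 + 97589.31 + 1748.08 = 196410.43
ΣP(Q1 2017)Q(Q1 2017) = 8379.01×12 + 353.26×3 + 12685.26×7 + 682.11×2 = 100548.12 + 1059.78 + 88796.82 + 1364.22 = 191768.94
L = 196410.43 / 191768.94 × 100 = 102.4204
Paasche component (current-period weights):
ΣP(Q2 2017)Q(Q2 2017) = 8014.01×14 + 301.64×2 + 13941.33×7 + 874.04×2 = 112196.14 + 603.28 + 97589.31 + 1748.08 = 212136.81
ΣP(Q1 2017)Q(Q2 2017) = 8379.01×14 + 353.26×2 + 12685.26×7 + 682.11×2 = 117306.14 + 706.52 + 88796.82 + 1364.22 = 208173.7
P = 212136.81 / 208173.7 × 100 = 101.9038
Fisher = √(L × P) = √(102.4204 × 101.9038) = 102.1617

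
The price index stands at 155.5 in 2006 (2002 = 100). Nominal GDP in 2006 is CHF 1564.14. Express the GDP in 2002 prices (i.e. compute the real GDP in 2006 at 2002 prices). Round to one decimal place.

Real = Nominal ÷ (Index/100) = 1564.14 ÷ (155.5/100)
     = 1564.14 ÷ 1.555 = 1005.8778

1005.9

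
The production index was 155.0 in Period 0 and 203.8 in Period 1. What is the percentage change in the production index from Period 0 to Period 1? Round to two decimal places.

31.48%

Change = (203.8 − 155.0) / 155.0 × 100
       = 48.8 / 155.0 × 100 = 31.4839%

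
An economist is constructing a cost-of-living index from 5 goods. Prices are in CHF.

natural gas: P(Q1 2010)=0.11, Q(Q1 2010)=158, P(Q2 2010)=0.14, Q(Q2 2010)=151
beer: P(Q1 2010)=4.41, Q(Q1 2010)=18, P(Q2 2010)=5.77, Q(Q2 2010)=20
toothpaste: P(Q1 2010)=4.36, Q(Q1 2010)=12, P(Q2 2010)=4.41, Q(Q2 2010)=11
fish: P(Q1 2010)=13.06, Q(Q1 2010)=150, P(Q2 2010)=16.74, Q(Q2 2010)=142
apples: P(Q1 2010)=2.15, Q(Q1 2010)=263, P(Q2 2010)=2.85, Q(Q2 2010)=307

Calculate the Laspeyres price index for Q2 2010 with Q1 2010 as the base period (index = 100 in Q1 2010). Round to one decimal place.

Laspeyres price index uses base-period quantities as weights.
ΣP(Q2 2010)·Q(Q1 2010) = 0.14×158 + 5.77×18 + 4.41×12 + 16.74×150 + 2.85×263 = 22.12 + 103.86 + 52.92 + 2511 + 749.55 = 3439.45
ΣP(Q1 2010)·Q(Q1 2010) = 0.11×158 + 4.41×18 + 4.36×12 + 13.06×150 + 2.15×263 = 17.38 + 79.38 + 52.32 + 1959 + 565.45 = 2673.53
Index = 3439.45 / 2673.53 × 100 = 128.6483

128.6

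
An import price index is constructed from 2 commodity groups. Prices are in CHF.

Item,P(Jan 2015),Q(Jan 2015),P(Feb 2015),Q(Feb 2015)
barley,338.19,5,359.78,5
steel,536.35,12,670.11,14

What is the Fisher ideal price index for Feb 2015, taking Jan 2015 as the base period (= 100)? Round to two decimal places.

121.30

Laspeyres component (base-period weights):
ΣP(Feb 2015)Q(Jan 2015) = 359.78×5 + 670.11×12 = 1798.9 + 8041.32 = 9840.22
ΣP(Jan 2015)Q(Jan 2015) = 338.19×5 + 536.35×12 = 1690.95 + 6436.2 = 8127.15
L = 9840.22 / 8127.15 × 100 = 121.0784
Paasche component (current-period weights):
ΣP(Feb 2015)Q(Feb 2015) = 359.78×5 + 670.11×14 = 1798.9 + 9381.54 = 11180.44
ΣP(Jan 2015)Q(Feb 2015) = 338.19×5 + 536.35×14 = 1690.95 + 7508.9 = 9199.85
P = 11180.44 / 9199.85 × 100 = 121.5285
Fisher = √(L × P) = √(121.0784 × 121.5285) = 121.3032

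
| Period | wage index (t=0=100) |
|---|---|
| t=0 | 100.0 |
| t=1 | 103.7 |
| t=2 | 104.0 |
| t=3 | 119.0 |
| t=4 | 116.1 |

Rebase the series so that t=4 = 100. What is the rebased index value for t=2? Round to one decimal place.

89.6

Rebased(t=2) = 104.0 / 116.1 × 100 = 89.5780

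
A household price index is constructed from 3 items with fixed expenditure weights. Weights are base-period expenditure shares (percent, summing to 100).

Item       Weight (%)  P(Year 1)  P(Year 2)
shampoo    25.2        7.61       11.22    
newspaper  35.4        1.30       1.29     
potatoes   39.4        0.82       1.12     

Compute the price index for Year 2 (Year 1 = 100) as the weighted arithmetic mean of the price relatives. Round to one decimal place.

126.1

shampoo: 25.2 × (11.22/7.61) = 25.2 × 1.474376 = 37.1543
newspaper: 35.4 × (1.29/1.30) = 35.4 × 0.992308 = 35.1277
potatoes: 39.4 × (1.12/0.82) = 39.4 × 1.365854 = 53.8146
Index = Σ wᵢ·(p₁ᵢ/p₀ᵢ) = 37.1543 + 35.1277 + 53.8146 = 126.0966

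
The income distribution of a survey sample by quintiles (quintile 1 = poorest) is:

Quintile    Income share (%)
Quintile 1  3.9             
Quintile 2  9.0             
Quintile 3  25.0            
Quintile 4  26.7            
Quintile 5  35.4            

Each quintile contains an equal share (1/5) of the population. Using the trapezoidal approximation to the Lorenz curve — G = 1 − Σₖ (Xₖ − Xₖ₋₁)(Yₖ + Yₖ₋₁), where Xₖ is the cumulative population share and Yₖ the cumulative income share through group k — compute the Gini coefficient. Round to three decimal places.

Cumulative income shares Yₖ: 0.0390, 0.1290, 0.3790, 0.6460, 1.0000
Σ (Xₖ−Xₖ₋₁)(Yₖ+Yₖ₋₁) = (1/5)(0.0390+0.0000) + (1/5)(0.1290+0.0390) + (1/5)(0.3790+0.1290) + (1/5)(0.6460+0.3790) + (1/5)(1.0000+0.6460)
  = 0.0078 + 0.0336 + 0.1016 + 0.2050 + 0.3292 = 0.6772
G = 1 − 0.6772 = 0.3228

0.323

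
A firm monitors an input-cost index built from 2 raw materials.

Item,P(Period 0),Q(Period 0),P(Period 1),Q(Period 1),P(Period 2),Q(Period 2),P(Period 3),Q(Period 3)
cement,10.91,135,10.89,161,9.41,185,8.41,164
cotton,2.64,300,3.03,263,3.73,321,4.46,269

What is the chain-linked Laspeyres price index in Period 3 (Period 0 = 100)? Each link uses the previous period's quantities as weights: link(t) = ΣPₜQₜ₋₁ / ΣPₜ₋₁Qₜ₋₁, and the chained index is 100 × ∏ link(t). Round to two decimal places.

Link Period 0→Period 1:
ΣP(Period 1)Q(Period 0) = 10.89×135 + 3.03×300 = 1470.15 + 909 = 2379.15
ΣP(Period 0)Q(Period 0) = 10.91×135 + 2.64×300 = 1472.85 + 792 = 2264.85
link = 2379.15/2264.85 = 1.050467
Link Period 1→Period 2:
ΣP(Period 2)Q(Period 1) = 9.41×161 + 3.73×263 = 1515.01 + 980.99 = 2496
ΣP(Period 1)Q(Period 1) = 10.89×161 + 3.03×263 = 1753.29 + 796.89 = 2550.18
link = 2496/2550.18 = 0.978754
Link Period 2→Period 3:
ΣP(Period 3)Q(Period 2) = 8.41×185 + 4.46×321 = 1555.85 + 1431.66 = 2987.51
ΣP(Period 2)Q(Period 2) = 9.41×185 + 3.73×321 = 1740.85 + 1197.33 = 2938.18
link = 2987.51/2938.18 = 1.016789
Chained index = 100 × 1.050467 × 0.978754 × 1.016789 = 104.5411

104.54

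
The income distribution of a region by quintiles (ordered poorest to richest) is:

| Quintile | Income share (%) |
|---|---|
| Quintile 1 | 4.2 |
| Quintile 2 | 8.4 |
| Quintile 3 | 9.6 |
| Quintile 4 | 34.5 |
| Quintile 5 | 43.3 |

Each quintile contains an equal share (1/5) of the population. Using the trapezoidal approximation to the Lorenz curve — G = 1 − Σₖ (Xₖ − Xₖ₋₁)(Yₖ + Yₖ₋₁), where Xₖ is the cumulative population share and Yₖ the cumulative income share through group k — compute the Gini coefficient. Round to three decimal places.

Cumulative income shares Yₖ: 0.0420, 0.1260, 0.2220, 0.5670, 1.0000
Σ (Xₖ−Xₖ₋₁)(Yₖ+Yₖ₋₁) = (1/5)(0.0420+0.0000) + (1/5)(0.1260+0.0420) + (1/5)(0.2220+0.1260) + (1/5)(0.5670+0.2220) + (1/5)(1.0000+0.5670)
  = 0.0084 + 0.0336 + 0.0696 + 0.1578 + 0.3134 = 0.5828
G = 1 − 0.5828 = 0.4172

0.417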